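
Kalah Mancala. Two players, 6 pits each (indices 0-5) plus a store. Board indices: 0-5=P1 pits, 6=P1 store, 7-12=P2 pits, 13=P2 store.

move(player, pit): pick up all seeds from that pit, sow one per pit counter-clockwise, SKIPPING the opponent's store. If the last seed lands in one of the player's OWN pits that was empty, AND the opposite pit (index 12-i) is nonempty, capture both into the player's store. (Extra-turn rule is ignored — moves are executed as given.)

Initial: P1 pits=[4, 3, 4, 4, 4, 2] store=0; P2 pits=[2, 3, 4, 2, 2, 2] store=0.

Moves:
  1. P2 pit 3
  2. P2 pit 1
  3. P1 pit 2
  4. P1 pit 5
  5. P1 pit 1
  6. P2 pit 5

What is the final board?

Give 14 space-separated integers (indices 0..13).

Answer: 5 1 1 6 6 0 2 3 1 5 1 4 0 1

Derivation:
Move 1: P2 pit3 -> P1=[4,3,4,4,4,2](0) P2=[2,3,4,0,3,3](0)
Move 2: P2 pit1 -> P1=[4,3,4,4,4,2](0) P2=[2,0,5,1,4,3](0)
Move 3: P1 pit2 -> P1=[4,3,0,5,5,3](1) P2=[2,0,5,1,4,3](0)
Move 4: P1 pit5 -> P1=[4,3,0,5,5,0](2) P2=[3,1,5,1,4,3](0)
Move 5: P1 pit1 -> P1=[4,0,1,6,6,0](2) P2=[3,1,5,1,4,3](0)
Move 6: P2 pit5 -> P1=[5,1,1,6,6,0](2) P2=[3,1,5,1,4,0](1)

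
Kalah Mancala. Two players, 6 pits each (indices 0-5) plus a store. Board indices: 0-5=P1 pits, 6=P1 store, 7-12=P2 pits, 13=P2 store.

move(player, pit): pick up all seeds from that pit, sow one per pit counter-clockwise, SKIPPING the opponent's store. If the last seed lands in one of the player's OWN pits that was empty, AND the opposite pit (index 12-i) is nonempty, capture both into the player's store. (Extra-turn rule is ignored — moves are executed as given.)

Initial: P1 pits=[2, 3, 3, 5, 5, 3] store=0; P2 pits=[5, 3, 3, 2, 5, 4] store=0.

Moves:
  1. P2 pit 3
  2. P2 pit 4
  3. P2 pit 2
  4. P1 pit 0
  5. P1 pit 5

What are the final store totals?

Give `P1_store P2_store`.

Move 1: P2 pit3 -> P1=[2,3,3,5,5,3](0) P2=[5,3,3,0,6,5](0)
Move 2: P2 pit4 -> P1=[3,4,4,6,5,3](0) P2=[5,3,3,0,0,6](1)
Move 3: P2 pit2 -> P1=[3,4,4,6,5,3](0) P2=[5,3,0,1,1,7](1)
Move 4: P1 pit0 -> P1=[0,5,5,7,5,3](0) P2=[5,3,0,1,1,7](1)
Move 5: P1 pit5 -> P1=[0,5,5,7,5,0](1) P2=[6,4,0,1,1,7](1)

Answer: 1 1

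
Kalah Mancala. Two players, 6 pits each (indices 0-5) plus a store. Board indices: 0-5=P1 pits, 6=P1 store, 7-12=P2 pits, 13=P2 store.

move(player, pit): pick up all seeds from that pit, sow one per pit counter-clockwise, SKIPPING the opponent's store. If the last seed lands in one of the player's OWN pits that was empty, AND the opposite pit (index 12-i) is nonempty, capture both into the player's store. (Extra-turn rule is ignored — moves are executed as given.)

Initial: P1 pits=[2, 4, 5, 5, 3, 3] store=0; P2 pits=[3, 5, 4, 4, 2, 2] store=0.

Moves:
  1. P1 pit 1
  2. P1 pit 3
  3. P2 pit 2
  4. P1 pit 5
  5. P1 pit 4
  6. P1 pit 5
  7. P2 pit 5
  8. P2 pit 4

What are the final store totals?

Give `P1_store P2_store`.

Answer: 4 3

Derivation:
Move 1: P1 pit1 -> P1=[2,0,6,6,4,4](0) P2=[3,5,4,4,2,2](0)
Move 2: P1 pit3 -> P1=[2,0,6,0,5,5](1) P2=[4,6,5,4,2,2](0)
Move 3: P2 pit2 -> P1=[3,0,6,0,5,5](1) P2=[4,6,0,5,3,3](1)
Move 4: P1 pit5 -> P1=[3,0,6,0,5,0](2) P2=[5,7,1,6,3,3](1)
Move 5: P1 pit4 -> P1=[3,0,6,0,0,1](3) P2=[6,8,2,6,3,3](1)
Move 6: P1 pit5 -> P1=[3,0,6,0,0,0](4) P2=[6,8,2,6,3,3](1)
Move 7: P2 pit5 -> P1=[4,1,6,0,0,0](4) P2=[6,8,2,6,3,0](2)
Move 8: P2 pit4 -> P1=[5,1,6,0,0,0](4) P2=[6,8,2,6,0,1](3)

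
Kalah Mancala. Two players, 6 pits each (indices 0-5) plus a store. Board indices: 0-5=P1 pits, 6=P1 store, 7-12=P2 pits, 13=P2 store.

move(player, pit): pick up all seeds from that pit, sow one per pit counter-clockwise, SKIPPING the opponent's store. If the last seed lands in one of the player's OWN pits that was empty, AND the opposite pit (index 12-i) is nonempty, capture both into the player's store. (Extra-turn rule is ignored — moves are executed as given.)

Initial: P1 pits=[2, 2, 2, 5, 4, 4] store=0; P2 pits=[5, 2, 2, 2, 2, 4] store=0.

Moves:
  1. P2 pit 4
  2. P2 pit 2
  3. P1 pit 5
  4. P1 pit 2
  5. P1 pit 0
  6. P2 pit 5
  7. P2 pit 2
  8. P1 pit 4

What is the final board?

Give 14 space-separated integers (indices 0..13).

Move 1: P2 pit4 -> P1=[2,2,2,5,4,4](0) P2=[5,2,2,2,0,5](1)
Move 2: P2 pit2 -> P1=[2,0,2,5,4,4](0) P2=[5,2,0,3,0,5](4)
Move 3: P1 pit5 -> P1=[2,0,2,5,4,0](1) P2=[6,3,1,3,0,5](4)
Move 4: P1 pit2 -> P1=[2,0,0,6,5,0](1) P2=[6,3,1,3,0,5](4)
Move 5: P1 pit0 -> P1=[0,1,0,6,5,0](5) P2=[6,3,1,0,0,5](4)
Move 6: P2 pit5 -> P1=[1,2,1,7,5,0](5) P2=[6,3,1,0,0,0](5)
Move 7: P2 pit2 -> P1=[1,2,0,7,5,0](5) P2=[6,3,0,0,0,0](7)
Move 8: P1 pit4 -> P1=[1,2,0,7,0,1](6) P2=[7,4,1,0,0,0](7)

Answer: 1 2 0 7 0 1 6 7 4 1 0 0 0 7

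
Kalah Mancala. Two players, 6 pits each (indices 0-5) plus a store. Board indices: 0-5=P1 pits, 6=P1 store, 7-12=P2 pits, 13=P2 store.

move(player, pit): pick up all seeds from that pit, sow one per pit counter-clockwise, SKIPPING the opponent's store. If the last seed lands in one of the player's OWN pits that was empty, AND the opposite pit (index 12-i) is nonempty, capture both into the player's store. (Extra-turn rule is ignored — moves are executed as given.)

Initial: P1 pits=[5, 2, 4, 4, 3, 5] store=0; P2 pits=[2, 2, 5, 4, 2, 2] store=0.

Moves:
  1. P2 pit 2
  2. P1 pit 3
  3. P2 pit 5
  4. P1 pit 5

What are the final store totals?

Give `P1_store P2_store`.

Move 1: P2 pit2 -> P1=[6,2,4,4,3,5](0) P2=[2,2,0,5,3,3](1)
Move 2: P1 pit3 -> P1=[6,2,4,0,4,6](1) P2=[3,2,0,5,3,3](1)
Move 3: P2 pit5 -> P1=[7,3,4,0,4,6](1) P2=[3,2,0,5,3,0](2)
Move 4: P1 pit5 -> P1=[7,3,4,0,4,0](2) P2=[4,3,1,6,4,0](2)

Answer: 2 2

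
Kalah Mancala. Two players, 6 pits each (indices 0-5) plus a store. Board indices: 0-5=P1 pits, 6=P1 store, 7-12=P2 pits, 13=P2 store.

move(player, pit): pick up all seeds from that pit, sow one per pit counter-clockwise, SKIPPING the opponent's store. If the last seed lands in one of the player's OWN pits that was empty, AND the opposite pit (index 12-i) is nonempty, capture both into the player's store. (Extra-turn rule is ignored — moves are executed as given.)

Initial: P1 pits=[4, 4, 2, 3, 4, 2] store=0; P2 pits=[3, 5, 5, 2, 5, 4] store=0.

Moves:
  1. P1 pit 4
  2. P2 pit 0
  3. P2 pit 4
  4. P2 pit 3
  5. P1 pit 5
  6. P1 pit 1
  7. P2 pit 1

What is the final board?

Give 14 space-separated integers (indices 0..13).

Answer: 6 1 5 5 1 1 3 1 0 7 1 2 7 3

Derivation:
Move 1: P1 pit4 -> P1=[4,4,2,3,0,3](1) P2=[4,6,5,2,5,4](0)
Move 2: P2 pit0 -> P1=[4,4,2,3,0,3](1) P2=[0,7,6,3,6,4](0)
Move 3: P2 pit4 -> P1=[5,5,3,4,0,3](1) P2=[0,7,6,3,0,5](1)
Move 4: P2 pit3 -> P1=[5,5,3,4,0,3](1) P2=[0,7,6,0,1,6](2)
Move 5: P1 pit5 -> P1=[5,5,3,4,0,0](2) P2=[1,8,6,0,1,6](2)
Move 6: P1 pit1 -> P1=[5,0,4,5,1,1](3) P2=[1,8,6,0,1,6](2)
Move 7: P2 pit1 -> P1=[6,1,5,5,1,1](3) P2=[1,0,7,1,2,7](3)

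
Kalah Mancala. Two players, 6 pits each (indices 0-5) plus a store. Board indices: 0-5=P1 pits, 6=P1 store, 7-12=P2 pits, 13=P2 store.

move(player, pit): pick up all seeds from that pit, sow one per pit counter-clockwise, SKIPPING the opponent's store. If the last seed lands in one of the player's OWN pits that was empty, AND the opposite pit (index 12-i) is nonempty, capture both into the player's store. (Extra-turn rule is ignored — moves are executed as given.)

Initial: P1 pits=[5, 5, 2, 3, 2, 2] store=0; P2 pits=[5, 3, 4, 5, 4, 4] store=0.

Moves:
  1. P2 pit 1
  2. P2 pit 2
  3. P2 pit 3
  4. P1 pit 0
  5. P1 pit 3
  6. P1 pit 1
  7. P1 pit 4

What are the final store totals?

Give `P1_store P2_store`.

Move 1: P2 pit1 -> P1=[5,5,2,3,2,2](0) P2=[5,0,5,6,5,4](0)
Move 2: P2 pit2 -> P1=[6,5,2,3,2,2](0) P2=[5,0,0,7,6,5](1)
Move 3: P2 pit3 -> P1=[7,6,3,4,2,2](0) P2=[5,0,0,0,7,6](2)
Move 4: P1 pit0 -> P1=[0,7,4,5,3,3](1) P2=[6,0,0,0,7,6](2)
Move 5: P1 pit3 -> P1=[0,7,4,0,4,4](2) P2=[7,1,0,0,7,6](2)
Move 6: P1 pit1 -> P1=[0,0,5,1,5,5](3) P2=[8,2,0,0,7,6](2)
Move 7: P1 pit4 -> P1=[0,0,5,1,0,6](4) P2=[9,3,1,0,7,6](2)

Answer: 4 2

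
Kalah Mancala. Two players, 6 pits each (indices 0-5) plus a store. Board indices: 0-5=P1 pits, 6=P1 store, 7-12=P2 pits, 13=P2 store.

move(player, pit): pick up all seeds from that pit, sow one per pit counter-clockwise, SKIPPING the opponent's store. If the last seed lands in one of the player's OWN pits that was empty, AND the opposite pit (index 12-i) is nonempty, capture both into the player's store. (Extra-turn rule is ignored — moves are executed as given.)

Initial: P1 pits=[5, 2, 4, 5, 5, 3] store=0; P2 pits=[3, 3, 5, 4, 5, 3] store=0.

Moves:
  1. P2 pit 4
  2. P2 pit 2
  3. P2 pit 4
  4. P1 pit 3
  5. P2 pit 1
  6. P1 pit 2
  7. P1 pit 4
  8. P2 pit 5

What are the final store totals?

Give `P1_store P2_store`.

Move 1: P2 pit4 -> P1=[6,3,5,5,5,3](0) P2=[3,3,5,4,0,4](1)
Move 2: P2 pit2 -> P1=[7,3,5,5,5,3](0) P2=[3,3,0,5,1,5](2)
Move 3: P2 pit4 -> P1=[7,3,5,5,5,3](0) P2=[3,3,0,5,0,6](2)
Move 4: P1 pit3 -> P1=[7,3,5,0,6,4](1) P2=[4,4,0,5,0,6](2)
Move 5: P2 pit1 -> P1=[7,3,5,0,6,4](1) P2=[4,0,1,6,1,7](2)
Move 6: P1 pit2 -> P1=[7,3,0,1,7,5](2) P2=[5,0,1,6,1,7](2)
Move 7: P1 pit4 -> P1=[7,3,0,1,0,6](3) P2=[6,1,2,7,2,7](2)
Move 8: P2 pit5 -> P1=[8,4,1,2,1,7](3) P2=[6,1,2,7,2,0](3)

Answer: 3 3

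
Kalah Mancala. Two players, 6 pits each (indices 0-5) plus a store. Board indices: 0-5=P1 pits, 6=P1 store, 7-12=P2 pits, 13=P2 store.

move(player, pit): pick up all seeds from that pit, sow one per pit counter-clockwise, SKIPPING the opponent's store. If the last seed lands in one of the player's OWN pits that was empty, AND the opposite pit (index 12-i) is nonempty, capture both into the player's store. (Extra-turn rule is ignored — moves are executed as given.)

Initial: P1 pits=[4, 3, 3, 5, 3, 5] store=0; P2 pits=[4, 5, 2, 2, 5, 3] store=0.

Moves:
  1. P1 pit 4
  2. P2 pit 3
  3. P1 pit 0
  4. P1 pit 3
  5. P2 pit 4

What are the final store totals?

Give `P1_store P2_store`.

Answer: 8 1

Derivation:
Move 1: P1 pit4 -> P1=[4,3,3,5,0,6](1) P2=[5,5,2,2,5,3](0)
Move 2: P2 pit3 -> P1=[4,3,3,5,0,6](1) P2=[5,5,2,0,6,4](0)
Move 3: P1 pit0 -> P1=[0,4,4,6,0,6](7) P2=[5,0,2,0,6,4](0)
Move 4: P1 pit3 -> P1=[0,4,4,0,1,7](8) P2=[6,1,3,0,6,4](0)
Move 5: P2 pit4 -> P1=[1,5,5,1,1,7](8) P2=[6,1,3,0,0,5](1)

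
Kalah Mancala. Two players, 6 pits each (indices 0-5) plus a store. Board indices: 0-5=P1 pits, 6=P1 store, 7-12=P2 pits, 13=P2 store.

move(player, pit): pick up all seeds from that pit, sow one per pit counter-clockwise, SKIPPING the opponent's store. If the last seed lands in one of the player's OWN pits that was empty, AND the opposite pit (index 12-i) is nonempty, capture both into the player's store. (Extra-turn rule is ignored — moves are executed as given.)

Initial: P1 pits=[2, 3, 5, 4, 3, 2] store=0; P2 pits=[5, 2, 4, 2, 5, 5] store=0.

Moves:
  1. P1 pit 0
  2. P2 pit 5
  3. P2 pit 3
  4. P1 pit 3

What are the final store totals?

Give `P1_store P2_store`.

Move 1: P1 pit0 -> P1=[0,4,6,4,3,2](0) P2=[5,2,4,2,5,5](0)
Move 2: P2 pit5 -> P1=[1,5,7,5,3,2](0) P2=[5,2,4,2,5,0](1)
Move 3: P2 pit3 -> P1=[0,5,7,5,3,2](0) P2=[5,2,4,0,6,0](3)
Move 4: P1 pit3 -> P1=[0,5,7,0,4,3](1) P2=[6,3,4,0,6,0](3)

Answer: 1 3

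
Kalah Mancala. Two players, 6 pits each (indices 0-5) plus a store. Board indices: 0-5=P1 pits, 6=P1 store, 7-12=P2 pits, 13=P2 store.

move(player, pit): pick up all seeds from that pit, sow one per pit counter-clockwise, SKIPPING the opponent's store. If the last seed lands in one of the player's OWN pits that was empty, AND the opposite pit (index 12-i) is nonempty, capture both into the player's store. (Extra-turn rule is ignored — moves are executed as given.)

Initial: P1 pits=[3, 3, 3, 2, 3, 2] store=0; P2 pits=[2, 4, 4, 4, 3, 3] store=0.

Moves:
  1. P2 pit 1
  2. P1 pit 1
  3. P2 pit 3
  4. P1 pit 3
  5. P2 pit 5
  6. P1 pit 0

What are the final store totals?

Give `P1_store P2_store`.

Answer: 1 2

Derivation:
Move 1: P2 pit1 -> P1=[3,3,3,2,3,2](0) P2=[2,0,5,5,4,4](0)
Move 2: P1 pit1 -> P1=[3,0,4,3,4,2](0) P2=[2,0,5,5,4,4](0)
Move 3: P2 pit3 -> P1=[4,1,4,3,4,2](0) P2=[2,0,5,0,5,5](1)
Move 4: P1 pit3 -> P1=[4,1,4,0,5,3](1) P2=[2,0,5,0,5,5](1)
Move 5: P2 pit5 -> P1=[5,2,5,1,5,3](1) P2=[2,0,5,0,5,0](2)
Move 6: P1 pit0 -> P1=[0,3,6,2,6,4](1) P2=[2,0,5,0,5,0](2)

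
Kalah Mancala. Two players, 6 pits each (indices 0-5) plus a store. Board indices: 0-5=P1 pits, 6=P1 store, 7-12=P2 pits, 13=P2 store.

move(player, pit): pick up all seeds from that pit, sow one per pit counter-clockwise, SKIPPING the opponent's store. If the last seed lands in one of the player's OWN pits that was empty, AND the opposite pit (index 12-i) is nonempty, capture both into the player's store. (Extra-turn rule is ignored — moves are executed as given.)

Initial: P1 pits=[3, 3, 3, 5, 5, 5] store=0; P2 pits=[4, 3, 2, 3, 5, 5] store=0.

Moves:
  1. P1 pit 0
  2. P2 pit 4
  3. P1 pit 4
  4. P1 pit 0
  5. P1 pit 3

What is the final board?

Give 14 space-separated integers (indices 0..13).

Move 1: P1 pit0 -> P1=[0,4,4,6,5,5](0) P2=[4,3,2,3,5,5](0)
Move 2: P2 pit4 -> P1=[1,5,5,6,5,5](0) P2=[4,3,2,3,0,6](1)
Move 3: P1 pit4 -> P1=[1,5,5,6,0,6](1) P2=[5,4,3,3,0,6](1)
Move 4: P1 pit0 -> P1=[0,6,5,6,0,6](1) P2=[5,4,3,3,0,6](1)
Move 5: P1 pit3 -> P1=[0,6,5,0,1,7](2) P2=[6,5,4,3,0,6](1)

Answer: 0 6 5 0 1 7 2 6 5 4 3 0 6 1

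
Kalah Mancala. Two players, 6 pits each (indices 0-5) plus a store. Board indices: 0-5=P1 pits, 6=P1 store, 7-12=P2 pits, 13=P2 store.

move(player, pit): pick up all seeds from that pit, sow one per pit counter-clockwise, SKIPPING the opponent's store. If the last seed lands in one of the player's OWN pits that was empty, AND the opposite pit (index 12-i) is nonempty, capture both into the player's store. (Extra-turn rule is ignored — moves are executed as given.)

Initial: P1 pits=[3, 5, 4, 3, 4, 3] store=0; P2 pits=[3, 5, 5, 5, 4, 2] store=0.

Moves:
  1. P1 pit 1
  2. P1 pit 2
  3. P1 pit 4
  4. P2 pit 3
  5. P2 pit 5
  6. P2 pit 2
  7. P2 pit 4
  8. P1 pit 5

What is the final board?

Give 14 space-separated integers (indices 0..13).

Move 1: P1 pit1 -> P1=[3,0,5,4,5,4](1) P2=[3,5,5,5,4,2](0)
Move 2: P1 pit2 -> P1=[3,0,0,5,6,5](2) P2=[4,5,5,5,4,2](0)
Move 3: P1 pit4 -> P1=[3,0,0,5,0,6](3) P2=[5,6,6,6,4,2](0)
Move 4: P2 pit3 -> P1=[4,1,1,5,0,6](3) P2=[5,6,6,0,5,3](1)
Move 5: P2 pit5 -> P1=[5,2,1,5,0,6](3) P2=[5,6,6,0,5,0](2)
Move 6: P2 pit2 -> P1=[6,3,1,5,0,6](3) P2=[5,6,0,1,6,1](3)
Move 7: P2 pit4 -> P1=[7,4,2,6,0,6](3) P2=[5,6,0,1,0,2](4)
Move 8: P1 pit5 -> P1=[7,4,2,6,0,0](4) P2=[6,7,1,2,1,2](4)

Answer: 7 4 2 6 0 0 4 6 7 1 2 1 2 4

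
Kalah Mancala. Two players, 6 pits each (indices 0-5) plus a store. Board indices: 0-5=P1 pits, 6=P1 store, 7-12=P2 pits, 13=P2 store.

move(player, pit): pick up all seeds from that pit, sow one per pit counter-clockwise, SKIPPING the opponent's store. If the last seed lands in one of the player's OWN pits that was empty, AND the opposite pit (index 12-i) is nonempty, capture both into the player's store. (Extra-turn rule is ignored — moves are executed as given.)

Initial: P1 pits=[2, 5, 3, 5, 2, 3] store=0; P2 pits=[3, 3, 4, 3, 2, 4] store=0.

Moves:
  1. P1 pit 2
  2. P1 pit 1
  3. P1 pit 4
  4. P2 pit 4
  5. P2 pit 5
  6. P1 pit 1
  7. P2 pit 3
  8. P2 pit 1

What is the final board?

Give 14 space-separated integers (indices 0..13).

Move 1: P1 pit2 -> P1=[2,5,0,6,3,4](0) P2=[3,3,4,3,2,4](0)
Move 2: P1 pit1 -> P1=[2,0,1,7,4,5](1) P2=[3,3,4,3,2,4](0)
Move 3: P1 pit4 -> P1=[2,0,1,7,0,6](2) P2=[4,4,4,3,2,4](0)
Move 4: P2 pit4 -> P1=[2,0,1,7,0,6](2) P2=[4,4,4,3,0,5](1)
Move 5: P2 pit5 -> P1=[3,1,2,8,0,6](2) P2=[4,4,4,3,0,0](2)
Move 6: P1 pit1 -> P1=[3,0,3,8,0,6](2) P2=[4,4,4,3,0,0](2)
Move 7: P2 pit3 -> P1=[3,0,3,8,0,6](2) P2=[4,4,4,0,1,1](3)
Move 8: P2 pit1 -> P1=[3,0,3,8,0,6](2) P2=[4,0,5,1,2,2](3)

Answer: 3 0 3 8 0 6 2 4 0 5 1 2 2 3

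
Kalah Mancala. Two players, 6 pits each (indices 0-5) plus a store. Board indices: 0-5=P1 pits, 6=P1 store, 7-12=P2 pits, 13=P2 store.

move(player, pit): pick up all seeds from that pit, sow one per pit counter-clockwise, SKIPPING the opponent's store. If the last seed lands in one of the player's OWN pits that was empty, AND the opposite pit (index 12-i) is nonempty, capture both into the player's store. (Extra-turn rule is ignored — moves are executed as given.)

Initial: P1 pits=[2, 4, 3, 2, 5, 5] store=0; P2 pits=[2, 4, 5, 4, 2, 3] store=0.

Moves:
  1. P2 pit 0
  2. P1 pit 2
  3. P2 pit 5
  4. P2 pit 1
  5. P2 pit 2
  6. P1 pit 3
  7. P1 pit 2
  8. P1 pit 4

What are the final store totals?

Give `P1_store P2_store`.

Answer: 2 3

Derivation:
Move 1: P2 pit0 -> P1=[2,4,3,2,5,5](0) P2=[0,5,6,4,2,3](0)
Move 2: P1 pit2 -> P1=[2,4,0,3,6,6](0) P2=[0,5,6,4,2,3](0)
Move 3: P2 pit5 -> P1=[3,5,0,3,6,6](0) P2=[0,5,6,4,2,0](1)
Move 4: P2 pit1 -> P1=[3,5,0,3,6,6](0) P2=[0,0,7,5,3,1](2)
Move 5: P2 pit2 -> P1=[4,6,1,3,6,6](0) P2=[0,0,0,6,4,2](3)
Move 6: P1 pit3 -> P1=[4,6,1,0,7,7](1) P2=[0,0,0,6,4,2](3)
Move 7: P1 pit2 -> P1=[4,6,0,1,7,7](1) P2=[0,0,0,6,4,2](3)
Move 8: P1 pit4 -> P1=[4,6,0,1,0,8](2) P2=[1,1,1,7,5,2](3)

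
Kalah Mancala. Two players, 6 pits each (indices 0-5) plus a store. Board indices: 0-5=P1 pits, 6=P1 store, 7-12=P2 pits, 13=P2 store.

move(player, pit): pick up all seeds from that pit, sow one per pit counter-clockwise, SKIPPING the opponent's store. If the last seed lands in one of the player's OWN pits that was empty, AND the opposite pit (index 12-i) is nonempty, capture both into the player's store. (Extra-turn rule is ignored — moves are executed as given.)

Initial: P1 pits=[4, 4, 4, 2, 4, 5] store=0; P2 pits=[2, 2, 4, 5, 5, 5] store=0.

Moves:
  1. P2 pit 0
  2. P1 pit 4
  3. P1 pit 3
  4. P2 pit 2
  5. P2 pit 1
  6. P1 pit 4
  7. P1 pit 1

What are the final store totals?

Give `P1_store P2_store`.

Answer: 1 1

Derivation:
Move 1: P2 pit0 -> P1=[4,4,4,2,4,5](0) P2=[0,3,5,5,5,5](0)
Move 2: P1 pit4 -> P1=[4,4,4,2,0,6](1) P2=[1,4,5,5,5,5](0)
Move 3: P1 pit3 -> P1=[4,4,4,0,1,7](1) P2=[1,4,5,5,5,5](0)
Move 4: P2 pit2 -> P1=[5,4,4,0,1,7](1) P2=[1,4,0,6,6,6](1)
Move 5: P2 pit1 -> P1=[5,4,4,0,1,7](1) P2=[1,0,1,7,7,7](1)
Move 6: P1 pit4 -> P1=[5,4,4,0,0,8](1) P2=[1,0,1,7,7,7](1)
Move 7: P1 pit1 -> P1=[5,0,5,1,1,9](1) P2=[1,0,1,7,7,7](1)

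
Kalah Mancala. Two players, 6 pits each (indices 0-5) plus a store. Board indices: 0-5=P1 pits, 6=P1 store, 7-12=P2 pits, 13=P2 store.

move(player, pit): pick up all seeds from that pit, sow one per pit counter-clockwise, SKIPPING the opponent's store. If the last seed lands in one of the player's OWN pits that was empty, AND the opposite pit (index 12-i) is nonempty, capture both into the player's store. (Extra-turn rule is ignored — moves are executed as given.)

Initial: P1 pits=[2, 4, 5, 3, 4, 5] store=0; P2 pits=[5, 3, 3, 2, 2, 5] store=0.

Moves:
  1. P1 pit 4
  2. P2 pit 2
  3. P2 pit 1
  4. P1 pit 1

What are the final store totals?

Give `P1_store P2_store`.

Move 1: P1 pit4 -> P1=[2,4,5,3,0,6](1) P2=[6,4,3,2,2,5](0)
Move 2: P2 pit2 -> P1=[2,4,5,3,0,6](1) P2=[6,4,0,3,3,6](0)
Move 3: P2 pit1 -> P1=[2,4,5,3,0,6](1) P2=[6,0,1,4,4,7](0)
Move 4: P1 pit1 -> P1=[2,0,6,4,1,7](1) P2=[6,0,1,4,4,7](0)

Answer: 1 0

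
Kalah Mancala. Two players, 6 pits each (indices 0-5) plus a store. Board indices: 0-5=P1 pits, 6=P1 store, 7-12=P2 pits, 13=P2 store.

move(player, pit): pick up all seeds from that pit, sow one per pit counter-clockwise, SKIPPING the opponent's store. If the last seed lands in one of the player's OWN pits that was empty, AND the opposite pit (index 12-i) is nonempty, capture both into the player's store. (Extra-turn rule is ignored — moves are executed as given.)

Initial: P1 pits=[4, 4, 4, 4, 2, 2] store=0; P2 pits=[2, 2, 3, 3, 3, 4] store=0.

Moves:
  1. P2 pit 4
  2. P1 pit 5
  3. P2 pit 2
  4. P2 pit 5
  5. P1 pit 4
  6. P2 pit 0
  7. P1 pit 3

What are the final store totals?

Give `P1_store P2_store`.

Move 1: P2 pit4 -> P1=[5,4,4,4,2,2](0) P2=[2,2,3,3,0,5](1)
Move 2: P1 pit5 -> P1=[5,4,4,4,2,0](1) P2=[3,2,3,3,0,5](1)
Move 3: P2 pit2 -> P1=[5,4,4,4,2,0](1) P2=[3,2,0,4,1,6](1)
Move 4: P2 pit5 -> P1=[6,5,5,5,3,0](1) P2=[3,2,0,4,1,0](2)
Move 5: P1 pit4 -> P1=[6,5,5,5,0,1](2) P2=[4,2,0,4,1,0](2)
Move 6: P2 pit0 -> P1=[6,5,5,5,0,1](2) P2=[0,3,1,5,2,0](2)
Move 7: P1 pit3 -> P1=[6,5,5,0,1,2](3) P2=[1,4,1,5,2,0](2)

Answer: 3 2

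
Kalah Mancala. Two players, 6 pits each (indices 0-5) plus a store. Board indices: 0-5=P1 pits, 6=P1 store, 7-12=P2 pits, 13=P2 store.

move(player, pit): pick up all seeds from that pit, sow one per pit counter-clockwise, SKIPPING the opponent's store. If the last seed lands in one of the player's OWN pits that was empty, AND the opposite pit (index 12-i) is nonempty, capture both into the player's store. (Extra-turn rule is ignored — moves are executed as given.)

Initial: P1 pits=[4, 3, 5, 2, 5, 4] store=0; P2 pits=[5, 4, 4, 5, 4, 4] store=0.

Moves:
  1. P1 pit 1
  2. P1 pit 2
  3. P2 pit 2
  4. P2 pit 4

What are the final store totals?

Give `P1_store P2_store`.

Answer: 1 2

Derivation:
Move 1: P1 pit1 -> P1=[4,0,6,3,6,4](0) P2=[5,4,4,5,4,4](0)
Move 2: P1 pit2 -> P1=[4,0,0,4,7,5](1) P2=[6,5,4,5,4,4](0)
Move 3: P2 pit2 -> P1=[4,0,0,4,7,5](1) P2=[6,5,0,6,5,5](1)
Move 4: P2 pit4 -> P1=[5,1,1,4,7,5](1) P2=[6,5,0,6,0,6](2)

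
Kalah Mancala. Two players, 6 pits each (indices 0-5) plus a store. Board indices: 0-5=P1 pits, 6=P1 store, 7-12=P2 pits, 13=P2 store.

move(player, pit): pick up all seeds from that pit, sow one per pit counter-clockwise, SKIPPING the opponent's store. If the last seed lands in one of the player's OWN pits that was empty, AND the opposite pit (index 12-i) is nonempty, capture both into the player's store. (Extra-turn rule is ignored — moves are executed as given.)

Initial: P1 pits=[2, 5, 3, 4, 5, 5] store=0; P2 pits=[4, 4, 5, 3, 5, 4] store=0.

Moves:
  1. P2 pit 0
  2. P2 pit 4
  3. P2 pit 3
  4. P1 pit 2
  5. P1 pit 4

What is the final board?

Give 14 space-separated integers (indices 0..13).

Move 1: P2 pit0 -> P1=[2,5,3,4,5,5](0) P2=[0,5,6,4,6,4](0)
Move 2: P2 pit4 -> P1=[3,6,4,5,5,5](0) P2=[0,5,6,4,0,5](1)
Move 3: P2 pit3 -> P1=[4,6,4,5,5,5](0) P2=[0,5,6,0,1,6](2)
Move 4: P1 pit2 -> P1=[4,6,0,6,6,6](1) P2=[0,5,6,0,1,6](2)
Move 5: P1 pit4 -> P1=[4,6,0,6,0,7](2) P2=[1,6,7,1,1,6](2)

Answer: 4 6 0 6 0 7 2 1 6 7 1 1 6 2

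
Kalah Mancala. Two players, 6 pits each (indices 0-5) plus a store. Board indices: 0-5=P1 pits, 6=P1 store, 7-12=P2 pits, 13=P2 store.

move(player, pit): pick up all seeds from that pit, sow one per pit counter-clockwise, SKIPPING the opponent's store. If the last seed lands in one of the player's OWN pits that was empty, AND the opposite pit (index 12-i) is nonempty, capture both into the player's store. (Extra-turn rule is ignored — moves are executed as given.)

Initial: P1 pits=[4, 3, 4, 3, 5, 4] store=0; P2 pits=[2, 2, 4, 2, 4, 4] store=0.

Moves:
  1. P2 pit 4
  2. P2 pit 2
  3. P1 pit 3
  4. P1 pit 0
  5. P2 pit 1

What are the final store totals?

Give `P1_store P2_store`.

Move 1: P2 pit4 -> P1=[5,4,4,3,5,4](0) P2=[2,2,4,2,0,5](1)
Move 2: P2 pit2 -> P1=[5,4,4,3,5,4](0) P2=[2,2,0,3,1,6](2)
Move 3: P1 pit3 -> P1=[5,4,4,0,6,5](1) P2=[2,2,0,3,1,6](2)
Move 4: P1 pit0 -> P1=[0,5,5,1,7,6](1) P2=[2,2,0,3,1,6](2)
Move 5: P2 pit1 -> P1=[0,5,5,1,7,6](1) P2=[2,0,1,4,1,6](2)

Answer: 1 2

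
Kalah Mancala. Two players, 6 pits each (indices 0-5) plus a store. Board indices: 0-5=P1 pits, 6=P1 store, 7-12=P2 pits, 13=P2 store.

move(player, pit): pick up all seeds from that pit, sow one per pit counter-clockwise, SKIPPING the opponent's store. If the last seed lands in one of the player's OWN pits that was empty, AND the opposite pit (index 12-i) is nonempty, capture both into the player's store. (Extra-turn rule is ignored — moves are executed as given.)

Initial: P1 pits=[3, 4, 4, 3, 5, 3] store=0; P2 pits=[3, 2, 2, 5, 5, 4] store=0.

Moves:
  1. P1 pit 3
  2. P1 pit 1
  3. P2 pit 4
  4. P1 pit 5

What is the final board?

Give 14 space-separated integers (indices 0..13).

Answer: 4 1 6 1 7 0 2 4 3 3 6 0 5 1

Derivation:
Move 1: P1 pit3 -> P1=[3,4,4,0,6,4](1) P2=[3,2,2,5,5,4](0)
Move 2: P1 pit1 -> P1=[3,0,5,1,7,5](1) P2=[3,2,2,5,5,4](0)
Move 3: P2 pit4 -> P1=[4,1,6,1,7,5](1) P2=[3,2,2,5,0,5](1)
Move 4: P1 pit5 -> P1=[4,1,6,1,7,0](2) P2=[4,3,3,6,0,5](1)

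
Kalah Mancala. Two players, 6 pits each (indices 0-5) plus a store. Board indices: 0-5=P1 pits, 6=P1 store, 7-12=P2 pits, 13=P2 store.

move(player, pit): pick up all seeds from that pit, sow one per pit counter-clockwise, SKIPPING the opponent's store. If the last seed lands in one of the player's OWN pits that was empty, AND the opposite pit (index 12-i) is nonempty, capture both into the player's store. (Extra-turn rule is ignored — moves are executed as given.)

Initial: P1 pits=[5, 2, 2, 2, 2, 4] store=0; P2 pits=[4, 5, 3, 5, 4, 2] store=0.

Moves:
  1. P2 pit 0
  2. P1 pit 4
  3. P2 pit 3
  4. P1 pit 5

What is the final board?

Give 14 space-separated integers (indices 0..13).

Move 1: P2 pit0 -> P1=[5,2,2,2,2,4](0) P2=[0,6,4,6,5,2](0)
Move 2: P1 pit4 -> P1=[5,2,2,2,0,5](1) P2=[0,6,4,6,5,2](0)
Move 3: P2 pit3 -> P1=[6,3,3,2,0,5](1) P2=[0,6,4,0,6,3](1)
Move 4: P1 pit5 -> P1=[6,3,3,2,0,0](2) P2=[1,7,5,1,6,3](1)

Answer: 6 3 3 2 0 0 2 1 7 5 1 6 3 1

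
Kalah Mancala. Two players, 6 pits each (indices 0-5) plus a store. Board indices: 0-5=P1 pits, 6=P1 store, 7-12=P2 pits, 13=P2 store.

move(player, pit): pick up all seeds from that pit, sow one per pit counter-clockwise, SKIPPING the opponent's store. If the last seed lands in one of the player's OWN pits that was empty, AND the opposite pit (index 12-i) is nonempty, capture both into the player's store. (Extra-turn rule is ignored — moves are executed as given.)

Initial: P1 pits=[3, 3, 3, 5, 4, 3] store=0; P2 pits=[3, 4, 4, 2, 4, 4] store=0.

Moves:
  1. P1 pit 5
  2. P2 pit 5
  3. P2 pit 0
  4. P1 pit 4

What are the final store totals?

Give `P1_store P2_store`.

Answer: 2 1

Derivation:
Move 1: P1 pit5 -> P1=[3,3,3,5,4,0](1) P2=[4,5,4,2,4,4](0)
Move 2: P2 pit5 -> P1=[4,4,4,5,4,0](1) P2=[4,5,4,2,4,0](1)
Move 3: P2 pit0 -> P1=[4,4,4,5,4,0](1) P2=[0,6,5,3,5,0](1)
Move 4: P1 pit4 -> P1=[4,4,4,5,0,1](2) P2=[1,7,5,3,5,0](1)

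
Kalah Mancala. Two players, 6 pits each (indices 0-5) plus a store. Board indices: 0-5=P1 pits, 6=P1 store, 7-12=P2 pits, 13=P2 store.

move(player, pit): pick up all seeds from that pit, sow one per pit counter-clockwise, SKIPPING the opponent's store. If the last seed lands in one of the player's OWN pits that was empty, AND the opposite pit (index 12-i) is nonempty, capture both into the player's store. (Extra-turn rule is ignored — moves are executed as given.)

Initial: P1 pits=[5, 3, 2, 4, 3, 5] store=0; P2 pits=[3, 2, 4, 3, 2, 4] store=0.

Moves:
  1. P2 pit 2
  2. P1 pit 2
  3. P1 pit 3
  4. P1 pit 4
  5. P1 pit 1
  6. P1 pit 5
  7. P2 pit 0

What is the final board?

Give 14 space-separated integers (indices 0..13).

Move 1: P2 pit2 -> P1=[5,3,2,4,3,5](0) P2=[3,2,0,4,3,5](1)
Move 2: P1 pit2 -> P1=[5,3,0,5,4,5](0) P2=[3,2,0,4,3,5](1)
Move 3: P1 pit3 -> P1=[5,3,0,0,5,6](1) P2=[4,3,0,4,3,5](1)
Move 4: P1 pit4 -> P1=[5,3,0,0,0,7](2) P2=[5,4,1,4,3,5](1)
Move 5: P1 pit1 -> P1=[5,0,1,1,0,7](7) P2=[5,0,1,4,3,5](1)
Move 6: P1 pit5 -> P1=[5,0,1,1,0,0](8) P2=[6,1,2,5,4,6](1)
Move 7: P2 pit0 -> P1=[5,0,1,1,0,0](8) P2=[0,2,3,6,5,7](2)

Answer: 5 0 1 1 0 0 8 0 2 3 6 5 7 2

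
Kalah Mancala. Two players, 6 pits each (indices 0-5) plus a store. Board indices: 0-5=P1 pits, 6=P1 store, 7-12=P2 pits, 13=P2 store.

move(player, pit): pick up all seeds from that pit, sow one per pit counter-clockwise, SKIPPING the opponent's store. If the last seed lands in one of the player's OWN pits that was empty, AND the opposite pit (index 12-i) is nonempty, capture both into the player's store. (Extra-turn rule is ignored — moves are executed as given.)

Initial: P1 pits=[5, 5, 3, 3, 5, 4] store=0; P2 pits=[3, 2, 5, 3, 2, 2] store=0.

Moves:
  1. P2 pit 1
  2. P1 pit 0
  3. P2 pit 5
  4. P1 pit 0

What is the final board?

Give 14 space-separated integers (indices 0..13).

Answer: 0 7 4 4 6 5 0 3 0 6 4 2 0 1

Derivation:
Move 1: P2 pit1 -> P1=[5,5,3,3,5,4](0) P2=[3,0,6,4,2,2](0)
Move 2: P1 pit0 -> P1=[0,6,4,4,6,5](0) P2=[3,0,6,4,2,2](0)
Move 3: P2 pit5 -> P1=[1,6,4,4,6,5](0) P2=[3,0,6,4,2,0](1)
Move 4: P1 pit0 -> P1=[0,7,4,4,6,5](0) P2=[3,0,6,4,2,0](1)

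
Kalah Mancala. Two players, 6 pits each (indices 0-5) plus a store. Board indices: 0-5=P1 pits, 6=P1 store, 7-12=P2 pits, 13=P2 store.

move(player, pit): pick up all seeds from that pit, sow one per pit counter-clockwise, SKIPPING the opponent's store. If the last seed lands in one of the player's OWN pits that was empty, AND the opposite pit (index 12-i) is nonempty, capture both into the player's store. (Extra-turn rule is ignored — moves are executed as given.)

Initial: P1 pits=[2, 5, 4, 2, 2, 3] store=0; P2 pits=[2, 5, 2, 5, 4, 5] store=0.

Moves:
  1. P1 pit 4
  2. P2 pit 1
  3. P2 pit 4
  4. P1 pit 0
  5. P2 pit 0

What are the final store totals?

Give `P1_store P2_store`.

Answer: 1 2

Derivation:
Move 1: P1 pit4 -> P1=[2,5,4,2,0,4](1) P2=[2,5,2,5,4,5](0)
Move 2: P2 pit1 -> P1=[2,5,4,2,0,4](1) P2=[2,0,3,6,5,6](1)
Move 3: P2 pit4 -> P1=[3,6,5,2,0,4](1) P2=[2,0,3,6,0,7](2)
Move 4: P1 pit0 -> P1=[0,7,6,3,0,4](1) P2=[2,0,3,6,0,7](2)
Move 5: P2 pit0 -> P1=[0,7,6,3,0,4](1) P2=[0,1,4,6,0,7](2)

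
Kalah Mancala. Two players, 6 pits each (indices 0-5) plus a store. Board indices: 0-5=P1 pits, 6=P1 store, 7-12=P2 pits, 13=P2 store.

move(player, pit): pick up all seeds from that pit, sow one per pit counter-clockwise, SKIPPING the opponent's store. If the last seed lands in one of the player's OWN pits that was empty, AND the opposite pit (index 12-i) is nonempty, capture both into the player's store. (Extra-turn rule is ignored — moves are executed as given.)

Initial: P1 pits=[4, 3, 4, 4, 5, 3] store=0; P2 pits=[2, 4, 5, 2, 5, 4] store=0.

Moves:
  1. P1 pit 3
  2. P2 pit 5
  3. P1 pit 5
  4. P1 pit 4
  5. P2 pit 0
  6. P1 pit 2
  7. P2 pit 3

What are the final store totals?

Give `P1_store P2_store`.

Move 1: P1 pit3 -> P1=[4,3,4,0,6,4](1) P2=[3,4,5,2,5,4](0)
Move 2: P2 pit5 -> P1=[5,4,5,0,6,4](1) P2=[3,4,5,2,5,0](1)
Move 3: P1 pit5 -> P1=[5,4,5,0,6,0](2) P2=[4,5,6,2,5,0](1)
Move 4: P1 pit4 -> P1=[5,4,5,0,0,1](3) P2=[5,6,7,3,5,0](1)
Move 5: P2 pit0 -> P1=[0,4,5,0,0,1](3) P2=[0,7,8,4,6,0](7)
Move 6: P1 pit2 -> P1=[0,4,0,1,1,2](4) P2=[1,7,8,4,6,0](7)
Move 7: P2 pit3 -> P1=[1,4,0,1,1,2](4) P2=[1,7,8,0,7,1](8)

Answer: 4 8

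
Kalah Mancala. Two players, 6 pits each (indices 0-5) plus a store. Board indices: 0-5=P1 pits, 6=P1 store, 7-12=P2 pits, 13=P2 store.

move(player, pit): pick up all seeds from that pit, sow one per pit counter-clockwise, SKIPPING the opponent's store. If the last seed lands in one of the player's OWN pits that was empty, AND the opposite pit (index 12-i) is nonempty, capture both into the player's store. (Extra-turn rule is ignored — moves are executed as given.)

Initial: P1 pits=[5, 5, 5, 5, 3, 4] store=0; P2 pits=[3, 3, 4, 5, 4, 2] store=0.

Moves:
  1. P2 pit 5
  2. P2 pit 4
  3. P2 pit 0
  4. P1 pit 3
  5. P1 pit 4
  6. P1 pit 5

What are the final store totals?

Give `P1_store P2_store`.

Move 1: P2 pit5 -> P1=[6,5,5,5,3,4](0) P2=[3,3,4,5,4,0](1)
Move 2: P2 pit4 -> P1=[7,6,5,5,3,4](0) P2=[3,3,4,5,0,1](2)
Move 3: P2 pit0 -> P1=[7,6,5,5,3,4](0) P2=[0,4,5,6,0,1](2)
Move 4: P1 pit3 -> P1=[7,6,5,0,4,5](1) P2=[1,5,5,6,0,1](2)
Move 5: P1 pit4 -> P1=[7,6,5,0,0,6](2) P2=[2,6,5,6,0,1](2)
Move 6: P1 pit5 -> P1=[7,6,5,0,0,0](3) P2=[3,7,6,7,1,1](2)

Answer: 3 2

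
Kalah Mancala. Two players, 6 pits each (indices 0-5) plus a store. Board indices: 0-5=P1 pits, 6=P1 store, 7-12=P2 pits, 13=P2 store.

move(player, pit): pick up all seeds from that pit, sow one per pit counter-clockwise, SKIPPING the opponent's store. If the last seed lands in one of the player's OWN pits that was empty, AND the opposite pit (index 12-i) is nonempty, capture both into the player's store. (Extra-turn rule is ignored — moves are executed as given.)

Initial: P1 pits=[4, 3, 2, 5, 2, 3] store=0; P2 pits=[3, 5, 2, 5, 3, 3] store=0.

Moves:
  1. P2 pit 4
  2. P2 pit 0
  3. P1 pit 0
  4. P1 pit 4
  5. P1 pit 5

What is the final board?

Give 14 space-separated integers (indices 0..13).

Answer: 0 4 3 6 0 0 2 2 7 4 7 0 4 1

Derivation:
Move 1: P2 pit4 -> P1=[5,3,2,5,2,3](0) P2=[3,5,2,5,0,4](1)
Move 2: P2 pit0 -> P1=[5,3,2,5,2,3](0) P2=[0,6,3,6,0,4](1)
Move 3: P1 pit0 -> P1=[0,4,3,6,3,4](0) P2=[0,6,3,6,0,4](1)
Move 4: P1 pit4 -> P1=[0,4,3,6,0,5](1) P2=[1,6,3,6,0,4](1)
Move 5: P1 pit5 -> P1=[0,4,3,6,0,0](2) P2=[2,7,4,7,0,4](1)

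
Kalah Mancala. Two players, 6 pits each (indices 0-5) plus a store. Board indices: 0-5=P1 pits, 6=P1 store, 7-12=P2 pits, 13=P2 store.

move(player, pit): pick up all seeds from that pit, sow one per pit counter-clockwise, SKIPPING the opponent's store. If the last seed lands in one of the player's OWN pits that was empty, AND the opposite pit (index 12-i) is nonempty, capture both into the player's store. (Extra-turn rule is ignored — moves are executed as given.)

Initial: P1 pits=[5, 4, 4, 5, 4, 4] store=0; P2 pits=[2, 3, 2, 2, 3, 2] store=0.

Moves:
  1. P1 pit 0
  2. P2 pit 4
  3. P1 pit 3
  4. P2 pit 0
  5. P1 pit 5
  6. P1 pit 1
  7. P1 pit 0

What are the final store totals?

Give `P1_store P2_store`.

Answer: 5 1

Derivation:
Move 1: P1 pit0 -> P1=[0,5,5,6,5,5](0) P2=[2,3,2,2,3,2](0)
Move 2: P2 pit4 -> P1=[1,5,5,6,5,5](0) P2=[2,3,2,2,0,3](1)
Move 3: P1 pit3 -> P1=[1,5,5,0,6,6](1) P2=[3,4,3,2,0,3](1)
Move 4: P2 pit0 -> P1=[1,5,5,0,6,6](1) P2=[0,5,4,3,0,3](1)
Move 5: P1 pit5 -> P1=[1,5,5,0,6,0](2) P2=[1,6,5,4,1,3](1)
Move 6: P1 pit1 -> P1=[1,0,6,1,7,1](3) P2=[1,6,5,4,1,3](1)
Move 7: P1 pit0 -> P1=[0,0,6,1,7,1](5) P2=[1,6,5,4,0,3](1)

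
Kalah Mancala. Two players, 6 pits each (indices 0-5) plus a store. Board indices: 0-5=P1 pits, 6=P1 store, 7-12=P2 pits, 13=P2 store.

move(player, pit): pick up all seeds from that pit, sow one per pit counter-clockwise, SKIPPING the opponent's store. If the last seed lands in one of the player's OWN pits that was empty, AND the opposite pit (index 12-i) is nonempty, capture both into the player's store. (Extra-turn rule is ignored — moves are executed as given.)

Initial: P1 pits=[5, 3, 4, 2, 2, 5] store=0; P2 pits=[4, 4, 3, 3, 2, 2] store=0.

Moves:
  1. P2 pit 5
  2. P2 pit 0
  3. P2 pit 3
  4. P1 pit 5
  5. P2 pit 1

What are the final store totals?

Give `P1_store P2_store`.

Answer: 1 3

Derivation:
Move 1: P2 pit5 -> P1=[6,3,4,2,2,5](0) P2=[4,4,3,3,2,0](1)
Move 2: P2 pit0 -> P1=[6,3,4,2,2,5](0) P2=[0,5,4,4,3,0](1)
Move 3: P2 pit3 -> P1=[7,3,4,2,2,5](0) P2=[0,5,4,0,4,1](2)
Move 4: P1 pit5 -> P1=[7,3,4,2,2,0](1) P2=[1,6,5,1,4,1](2)
Move 5: P2 pit1 -> P1=[8,3,4,2,2,0](1) P2=[1,0,6,2,5,2](3)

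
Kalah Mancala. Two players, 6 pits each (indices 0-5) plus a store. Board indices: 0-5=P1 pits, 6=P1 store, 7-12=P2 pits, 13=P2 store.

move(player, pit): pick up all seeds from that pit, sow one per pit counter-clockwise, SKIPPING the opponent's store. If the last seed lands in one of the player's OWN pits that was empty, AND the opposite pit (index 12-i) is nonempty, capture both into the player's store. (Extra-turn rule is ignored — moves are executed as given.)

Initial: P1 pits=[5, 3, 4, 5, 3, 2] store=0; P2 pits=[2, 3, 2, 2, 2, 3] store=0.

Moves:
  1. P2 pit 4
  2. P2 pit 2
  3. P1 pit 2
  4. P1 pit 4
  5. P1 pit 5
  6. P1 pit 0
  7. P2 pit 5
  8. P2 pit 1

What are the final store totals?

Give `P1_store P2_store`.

Answer: 8 7

Derivation:
Move 1: P2 pit4 -> P1=[5,3,4,5,3,2](0) P2=[2,3,2,2,0,4](1)
Move 2: P2 pit2 -> P1=[5,0,4,5,3,2](0) P2=[2,3,0,3,0,4](5)
Move 3: P1 pit2 -> P1=[5,0,0,6,4,3](1) P2=[2,3,0,3,0,4](5)
Move 4: P1 pit4 -> P1=[5,0,0,6,0,4](2) P2=[3,4,0,3,0,4](5)
Move 5: P1 pit5 -> P1=[5,0,0,6,0,0](3) P2=[4,5,1,3,0,4](5)
Move 6: P1 pit0 -> P1=[0,1,1,7,1,0](8) P2=[0,5,1,3,0,4](5)
Move 7: P2 pit5 -> P1=[1,2,2,7,1,0](8) P2=[0,5,1,3,0,0](6)
Move 8: P2 pit1 -> P1=[1,2,2,7,1,0](8) P2=[0,0,2,4,1,1](7)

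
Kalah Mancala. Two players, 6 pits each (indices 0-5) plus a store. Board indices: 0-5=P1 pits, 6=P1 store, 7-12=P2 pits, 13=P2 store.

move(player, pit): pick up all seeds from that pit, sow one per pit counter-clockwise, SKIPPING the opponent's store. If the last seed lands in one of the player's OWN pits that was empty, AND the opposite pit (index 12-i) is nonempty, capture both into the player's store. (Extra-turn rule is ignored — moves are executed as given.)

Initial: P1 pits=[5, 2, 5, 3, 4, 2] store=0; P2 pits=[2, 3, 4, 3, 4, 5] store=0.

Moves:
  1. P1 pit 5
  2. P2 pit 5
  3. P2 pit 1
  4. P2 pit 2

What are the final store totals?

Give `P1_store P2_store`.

Move 1: P1 pit5 -> P1=[5,2,5,3,4,0](1) P2=[3,3,4,3,4,5](0)
Move 2: P2 pit5 -> P1=[6,3,6,4,4,0](1) P2=[3,3,4,3,4,0](1)
Move 3: P2 pit1 -> P1=[6,3,6,4,4,0](1) P2=[3,0,5,4,5,0](1)
Move 4: P2 pit2 -> P1=[7,3,6,4,4,0](1) P2=[3,0,0,5,6,1](2)

Answer: 1 2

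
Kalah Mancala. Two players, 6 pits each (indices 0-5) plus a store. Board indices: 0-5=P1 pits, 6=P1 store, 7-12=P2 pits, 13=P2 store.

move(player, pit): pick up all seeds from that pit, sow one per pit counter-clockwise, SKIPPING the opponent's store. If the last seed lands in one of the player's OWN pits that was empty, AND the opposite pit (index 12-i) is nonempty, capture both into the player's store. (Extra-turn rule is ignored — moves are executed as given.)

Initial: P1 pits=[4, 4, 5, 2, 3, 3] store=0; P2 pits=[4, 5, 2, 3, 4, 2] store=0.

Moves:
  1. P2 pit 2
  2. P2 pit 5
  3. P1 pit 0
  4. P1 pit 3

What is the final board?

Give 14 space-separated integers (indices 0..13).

Move 1: P2 pit2 -> P1=[4,4,5,2,3,3](0) P2=[4,5,0,4,5,2](0)
Move 2: P2 pit5 -> P1=[5,4,5,2,3,3](0) P2=[4,5,0,4,5,0](1)
Move 3: P1 pit0 -> P1=[0,5,6,3,4,4](0) P2=[4,5,0,4,5,0](1)
Move 4: P1 pit3 -> P1=[0,5,6,0,5,5](1) P2=[4,5,0,4,5,0](1)

Answer: 0 5 6 0 5 5 1 4 5 0 4 5 0 1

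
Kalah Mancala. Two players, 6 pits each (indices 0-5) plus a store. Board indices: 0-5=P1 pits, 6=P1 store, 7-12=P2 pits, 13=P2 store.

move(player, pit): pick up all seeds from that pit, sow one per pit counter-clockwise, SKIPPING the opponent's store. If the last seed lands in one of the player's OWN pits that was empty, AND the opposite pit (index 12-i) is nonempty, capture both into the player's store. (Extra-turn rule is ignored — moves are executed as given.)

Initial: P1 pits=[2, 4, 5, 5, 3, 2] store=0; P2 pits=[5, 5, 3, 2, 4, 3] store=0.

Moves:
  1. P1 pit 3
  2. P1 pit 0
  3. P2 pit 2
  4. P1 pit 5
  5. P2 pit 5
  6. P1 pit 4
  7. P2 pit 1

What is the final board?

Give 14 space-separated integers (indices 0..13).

Move 1: P1 pit3 -> P1=[2,4,5,0,4,3](1) P2=[6,6,3,2,4,3](0)
Move 2: P1 pit0 -> P1=[0,5,6,0,4,3](1) P2=[6,6,3,2,4,3](0)
Move 3: P2 pit2 -> P1=[0,5,6,0,4,3](1) P2=[6,6,0,3,5,4](0)
Move 4: P1 pit5 -> P1=[0,5,6,0,4,0](2) P2=[7,7,0,3,5,4](0)
Move 5: P2 pit5 -> P1=[1,6,7,0,4,0](2) P2=[7,7,0,3,5,0](1)
Move 6: P1 pit4 -> P1=[1,6,7,0,0,1](3) P2=[8,8,0,3,5,0](1)
Move 7: P2 pit1 -> P1=[2,7,8,0,0,1](3) P2=[8,0,1,4,6,1](2)

Answer: 2 7 8 0 0 1 3 8 0 1 4 6 1 2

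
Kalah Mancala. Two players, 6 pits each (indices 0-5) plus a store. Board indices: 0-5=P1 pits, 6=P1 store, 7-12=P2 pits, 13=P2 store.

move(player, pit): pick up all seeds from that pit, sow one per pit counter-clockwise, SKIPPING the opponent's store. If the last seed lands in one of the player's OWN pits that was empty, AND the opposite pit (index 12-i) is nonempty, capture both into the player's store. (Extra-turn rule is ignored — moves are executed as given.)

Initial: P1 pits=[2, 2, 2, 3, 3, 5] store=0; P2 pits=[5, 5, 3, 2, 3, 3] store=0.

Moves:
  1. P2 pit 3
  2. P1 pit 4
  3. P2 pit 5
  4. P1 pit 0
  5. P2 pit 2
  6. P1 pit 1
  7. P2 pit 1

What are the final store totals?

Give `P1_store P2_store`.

Move 1: P2 pit3 -> P1=[2,2,2,3,3,5](0) P2=[5,5,3,0,4,4](0)
Move 2: P1 pit4 -> P1=[2,2,2,3,0,6](1) P2=[6,5,3,0,4,4](0)
Move 3: P2 pit5 -> P1=[3,3,3,3,0,6](1) P2=[6,5,3,0,4,0](1)
Move 4: P1 pit0 -> P1=[0,4,4,4,0,6](1) P2=[6,5,3,0,4,0](1)
Move 5: P2 pit2 -> P1=[0,4,4,4,0,6](1) P2=[6,5,0,1,5,1](1)
Move 6: P1 pit1 -> P1=[0,0,5,5,1,7](1) P2=[6,5,0,1,5,1](1)
Move 7: P2 pit1 -> P1=[0,0,5,5,1,7](1) P2=[6,0,1,2,6,2](2)

Answer: 1 2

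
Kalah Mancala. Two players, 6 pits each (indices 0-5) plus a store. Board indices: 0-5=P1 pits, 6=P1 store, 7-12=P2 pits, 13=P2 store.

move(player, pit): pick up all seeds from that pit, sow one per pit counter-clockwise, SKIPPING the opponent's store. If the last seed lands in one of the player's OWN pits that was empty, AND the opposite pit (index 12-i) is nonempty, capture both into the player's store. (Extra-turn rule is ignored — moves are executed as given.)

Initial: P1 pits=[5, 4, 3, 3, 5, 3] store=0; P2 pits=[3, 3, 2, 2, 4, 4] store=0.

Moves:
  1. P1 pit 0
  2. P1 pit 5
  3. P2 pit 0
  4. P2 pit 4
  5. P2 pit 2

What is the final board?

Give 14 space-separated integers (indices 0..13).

Move 1: P1 pit0 -> P1=[0,5,4,4,6,4](0) P2=[3,3,2,2,4,4](0)
Move 2: P1 pit5 -> P1=[0,5,4,4,6,0](1) P2=[4,4,3,2,4,4](0)
Move 3: P2 pit0 -> P1=[0,5,4,4,6,0](1) P2=[0,5,4,3,5,4](0)
Move 4: P2 pit4 -> P1=[1,6,5,4,6,0](1) P2=[0,5,4,3,0,5](1)
Move 5: P2 pit2 -> P1=[1,6,5,4,6,0](1) P2=[0,5,0,4,1,6](2)

Answer: 1 6 5 4 6 0 1 0 5 0 4 1 6 2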